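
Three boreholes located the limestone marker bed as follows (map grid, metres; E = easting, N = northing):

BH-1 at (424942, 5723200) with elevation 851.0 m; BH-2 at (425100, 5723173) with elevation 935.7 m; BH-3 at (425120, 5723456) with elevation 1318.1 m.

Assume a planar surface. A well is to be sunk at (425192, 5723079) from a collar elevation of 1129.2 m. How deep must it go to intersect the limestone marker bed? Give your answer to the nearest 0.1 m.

Let the plane be z = a·E + b·N + c.
BH-2−BH-1: 158a − 27b = 84.7;  BH-3−BH-1: 178a + 256b = 467.1.
Solving gives a = 0.757831352, b = 1.297679763.
Then c = 851 − a·424942 − b·5723200 = −7748064.19.
At (425192, 5723079): z_contact = 322223.83 + 7426723.80 − 7748064.19 = 883.44 m.
Depth below ground = 1129.2 − 883.44 = 245.8 m.

245.8 m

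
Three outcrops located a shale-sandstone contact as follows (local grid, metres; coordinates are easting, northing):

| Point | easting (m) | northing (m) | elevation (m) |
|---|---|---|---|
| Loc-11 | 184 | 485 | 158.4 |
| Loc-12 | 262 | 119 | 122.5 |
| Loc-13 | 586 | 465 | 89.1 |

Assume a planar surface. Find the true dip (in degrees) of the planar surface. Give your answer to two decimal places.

Let the plane be z = a·easting + b·northing + c.
Loc-12−Loc-11: 78a − 366b = −35.9;  Loc-13−Loc-11: 402a − 20b = −69.3.
Solving gives a = −0.16930, b = 0.06201.
Gradient magnitude |∇z| = √(a² + b²) = √(0.02866 + 0.00384) = 0.18030.
True dip = arctan(0.18030) = 10.22°, dipping toward ESE (azimuth ≈ 110°).

10.22°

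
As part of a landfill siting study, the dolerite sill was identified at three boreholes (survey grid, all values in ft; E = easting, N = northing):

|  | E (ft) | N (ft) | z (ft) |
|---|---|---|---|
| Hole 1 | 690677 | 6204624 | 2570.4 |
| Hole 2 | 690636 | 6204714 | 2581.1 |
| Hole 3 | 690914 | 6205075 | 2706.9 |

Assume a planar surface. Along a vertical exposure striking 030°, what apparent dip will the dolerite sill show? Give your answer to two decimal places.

15.14°

Let the plane be z = a·E + b·N + c.
Hole 2−Hole 1: −41a + 90b = 10.7;  Hole 3−Hole 1: 237a + 451b = 136.5.
Solving gives a = 0.18732, b = 0.20422.
Unit vector along 030° is (sin 30°, cos 30°) = (0.5000, 0.8660).
Slope in that direction = a·(0.5000) + b·(0.8660) = 0.27052.
Apparent dip = arctan|0.27052| = 15.14° (true dip is 15.5°, so apparent ≤ true as expected).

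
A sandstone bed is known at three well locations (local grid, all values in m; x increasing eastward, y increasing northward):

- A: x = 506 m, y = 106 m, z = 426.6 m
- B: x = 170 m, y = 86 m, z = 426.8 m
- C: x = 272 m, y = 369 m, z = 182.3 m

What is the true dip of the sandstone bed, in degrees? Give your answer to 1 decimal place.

Let the plane be z = a·x + b·y + c.
B−A: −336a − 20b = 0.2;  C−A: −234a + 263b = −244.3.
Solving gives a = 0.05195, b = −0.88268.
Gradient magnitude |∇z| = √(a² + b²) = √(0.00270 + 0.77912) = 0.88421.
True dip = arctan(0.88421) = 41.5°, dipping toward N (azimuth ≈ 357°).

41.5°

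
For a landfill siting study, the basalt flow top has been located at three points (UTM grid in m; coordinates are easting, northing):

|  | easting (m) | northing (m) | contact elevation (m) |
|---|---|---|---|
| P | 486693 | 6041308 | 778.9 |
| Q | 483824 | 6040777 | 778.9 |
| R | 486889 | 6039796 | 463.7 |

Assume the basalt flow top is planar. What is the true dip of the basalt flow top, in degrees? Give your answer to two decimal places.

Let the plane be z = a·easting + b·northing + c.
Q−P: −2869a − 531b = 0;  R−P: 196a − 1512b = −315.2.
Solving gives a = −0.03768, b = 0.20358.
Gradient magnitude |∇z| = √(a² + b²) = √(0.00142 + 0.04145) = 0.20704.
True dip = arctan(0.20704) = 11.70°, dipping toward S (azimuth ≈ 170°).

11.70°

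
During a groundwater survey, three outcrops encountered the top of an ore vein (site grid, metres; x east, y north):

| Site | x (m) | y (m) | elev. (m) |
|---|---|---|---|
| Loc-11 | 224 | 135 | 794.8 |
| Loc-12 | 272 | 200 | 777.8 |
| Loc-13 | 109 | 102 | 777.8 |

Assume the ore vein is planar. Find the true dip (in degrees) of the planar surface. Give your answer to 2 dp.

28.76°

Two edge vectors: Loc-11→Loc-12 = (48, 65, -17), Loc-11→Loc-13 = (-115, -33, -17).
Normal n = (Loc-11→Loc-12) × (Loc-11→Loc-13) = (-1666, 2771, 5891).
So ∂z/∂x = −n_x/n_z = 0.28280 and ∂z/∂y = −n_y/n_z = −0.47038.
Gradient magnitude |∇z| = √(a² + b²) = √(0.07998 + 0.22126) = 0.54885.
True dip = arctan(0.54885) = 28.76°, dipping toward NNW (azimuth ≈ 329°).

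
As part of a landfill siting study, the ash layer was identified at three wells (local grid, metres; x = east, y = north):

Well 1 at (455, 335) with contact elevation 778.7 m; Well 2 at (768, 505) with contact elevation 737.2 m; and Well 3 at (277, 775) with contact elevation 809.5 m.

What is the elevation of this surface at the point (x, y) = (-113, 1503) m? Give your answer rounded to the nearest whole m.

874 m

Let the plane be z = a·x + b·y + c.
Well 2−Well 1: 313a + 170b = −41.5;  Well 3−Well 1: −178a + 440b = 30.8.
Solving gives a = −0.13987, b = 0.01341.
Then c = 778.7 − a·455 − b·335 = 837.85.
At (-113, 1503): z = 15.8 + 20.2 + 837.85 = 873.8 m.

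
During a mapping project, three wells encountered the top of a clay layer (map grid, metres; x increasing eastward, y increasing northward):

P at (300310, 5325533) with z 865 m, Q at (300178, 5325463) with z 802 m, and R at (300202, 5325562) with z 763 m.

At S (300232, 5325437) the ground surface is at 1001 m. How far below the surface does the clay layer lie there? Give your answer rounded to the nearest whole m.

141 m

Let the plane be z = a·x + b·y + c.
Q−P: −132a − 70b = −63;  R−P: −108a + 29b = −102.
Solving gives a = 0.78740780, b = −0.58482613.
Then c = 865 − a·300310 − b·5325533 = 2878909.43.
At (300232, 5325437): z_contact = 236405.0 − 3114454.7 + 2878909.43 = 859.7 m.
Depth below ground = 1001 − 859.7 = 141 m.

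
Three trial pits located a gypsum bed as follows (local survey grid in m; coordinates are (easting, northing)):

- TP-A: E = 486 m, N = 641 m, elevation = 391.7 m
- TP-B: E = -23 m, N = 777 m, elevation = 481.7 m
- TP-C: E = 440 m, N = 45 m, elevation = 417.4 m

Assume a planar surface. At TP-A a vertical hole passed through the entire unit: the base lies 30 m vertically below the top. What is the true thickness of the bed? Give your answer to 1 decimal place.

Two edge vectors: TP-A→TP-B = (-509, 136, 90), TP-A→TP-C = (-46, -596, 25.7).
Normal n = (TP-A→TP-B) × (TP-A→TP-C) = (57135.2, 8941.3, 309620).
So ∂z/∂E = −n_x/n_z = −0.18453 and ∂z/∂N = −n_y/n_z = −0.02888.
|∇z| = √(a²+b²) = 0.18678, so dip δ = arctan(0.18678) = 10.58°.
True thickness = vertical thickness × cos δ = 30 × cos 10.58° = 29.5 m.

29.5 m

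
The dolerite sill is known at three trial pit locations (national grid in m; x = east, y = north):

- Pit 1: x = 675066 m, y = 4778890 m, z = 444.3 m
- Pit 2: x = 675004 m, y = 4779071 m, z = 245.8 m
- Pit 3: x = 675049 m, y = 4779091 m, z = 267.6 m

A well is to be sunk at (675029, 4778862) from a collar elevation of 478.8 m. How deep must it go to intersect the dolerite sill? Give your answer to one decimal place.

Two edge vectors: Pit 1→Pit 2 = (-62, 181, -198.5), Pit 1→Pit 3 = (-17, 201, -176.7).
Normal n = (Pit 1→Pit 2) × (Pit 1→Pit 3) = (7915.8, -7580.9, -9385).
So ∂z/∂x = −n_x/n_z = 0.843452318 and ∂z/∂y = −n_y/n_z = −0.807767714.
Intercept c from Pit 1: 444.3 − 569385.98 + 3860233.05 = 3291291.37.
At (675029, 4778862): z_contact = 569354.77 − 3860210.44 + 3291291.37 = 435.71 m.
Depth below ground = 478.8 − 435.71 = 43.1 m.

43.1 m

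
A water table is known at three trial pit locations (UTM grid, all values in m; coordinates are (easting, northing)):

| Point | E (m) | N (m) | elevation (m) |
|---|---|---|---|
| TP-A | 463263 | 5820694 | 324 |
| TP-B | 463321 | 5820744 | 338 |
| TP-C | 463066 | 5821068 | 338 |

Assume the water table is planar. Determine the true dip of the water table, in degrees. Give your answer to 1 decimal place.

Let the plane be z = a·E + b·N + c.
TP-B−TP-A: 58a + 50b = 14;  TP-C−TP-A: −197a + 374b = 14.
Solving gives a = 0.14381, b = 0.11318.
Gradient magnitude |∇z| = √(a² + b²) = √(0.02068 + 0.01281) = 0.18301.
True dip = arctan(0.18301) = 10.4°, dipping toward SW (azimuth ≈ 232°).

10.4°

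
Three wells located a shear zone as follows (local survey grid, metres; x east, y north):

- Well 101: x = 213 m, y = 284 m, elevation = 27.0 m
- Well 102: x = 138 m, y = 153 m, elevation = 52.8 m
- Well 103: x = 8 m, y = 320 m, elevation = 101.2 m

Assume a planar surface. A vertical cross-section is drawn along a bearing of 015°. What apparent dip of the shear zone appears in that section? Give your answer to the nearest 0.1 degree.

4.8°

Two edge vectors: Well 101→Well 102 = (-75, -131, 25.8), Well 101→Well 103 = (-205, 36, 74.2).
Normal n = (Well 101→Well 102) × (Well 101→Well 103) = (-10649, 276, -29555).
So ∂z/∂x = −n_x/n_z = −0.36031 and ∂z/∂y = −n_y/n_z = 0.00934.
Unit vector along 015° is (sin 15°, cos 15°) = (0.2588, 0.9659).
Slope in that direction = a·(0.2588) + b·(0.9659) = −0.08424.
Apparent dip = arctan|0.08424| = 4.8° (true dip is 19.8°, so apparent ≤ true as expected).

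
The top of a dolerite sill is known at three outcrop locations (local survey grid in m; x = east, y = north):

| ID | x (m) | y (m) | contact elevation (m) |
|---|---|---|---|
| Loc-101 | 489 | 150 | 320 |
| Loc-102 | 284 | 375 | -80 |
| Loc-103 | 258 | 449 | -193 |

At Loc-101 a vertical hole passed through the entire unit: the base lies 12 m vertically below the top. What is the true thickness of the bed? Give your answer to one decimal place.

Two edge vectors: Loc-101→Loc-102 = (-205, 225, -400), Loc-101→Loc-103 = (-231, 299, -513).
Normal n = (Loc-101→Loc-102) × (Loc-101→Loc-103) = (4175, -12765, -9320).
So ∂z/∂x = −n_x/n_z = 0.44796 and ∂z/∂y = −n_y/n_z = −1.36964.
|∇z| = √(a²+b²) = 1.44103, so dip δ = arctan(1.44103) = 55.24°.
True thickness = vertical thickness × cos δ = 12 × cos 55.24° = 6.8 m.

6.8 m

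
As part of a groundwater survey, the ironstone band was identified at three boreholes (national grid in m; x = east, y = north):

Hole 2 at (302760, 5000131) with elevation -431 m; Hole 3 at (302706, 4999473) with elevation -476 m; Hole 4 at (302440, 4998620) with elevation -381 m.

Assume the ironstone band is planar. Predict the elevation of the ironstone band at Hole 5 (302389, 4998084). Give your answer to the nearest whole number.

Let the plane be z = a·x + b·y + c.
Hole 3−Hole 2: −54a − 658b = −45;  Hole 4−Hole 2: −320a − 1511b = 50.
Solving gives a = −0.78233798, b = 0.13259309.
Then c = -431 − a·302760 − b·5000131 = −426553.16.
At (302389, 4998084): z = −236570.4 + 662711.4 − 426553.16 = -412.2 m.

-412 m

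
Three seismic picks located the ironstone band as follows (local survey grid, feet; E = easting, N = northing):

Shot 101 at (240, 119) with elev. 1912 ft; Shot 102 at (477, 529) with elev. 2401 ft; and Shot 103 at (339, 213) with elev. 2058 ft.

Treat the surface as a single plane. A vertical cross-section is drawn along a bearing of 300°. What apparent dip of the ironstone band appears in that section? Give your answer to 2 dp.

15.64°

Two edge vectors: Shot 101→Shot 102 = (237, 410, 489), Shot 101→Shot 103 = (99, 94, 146).
Normal n = (Shot 101→Shot 102) × (Shot 101→Shot 103) = (13894, 13809, -18312).
So ∂z/∂E = −n_x/n_z = 0.75874 and ∂z/∂N = −n_y/n_z = 0.75410.
Unit vector along 300° is (sin 300°, cos 300°) = (-0.8660, 0.5000).
Slope in that direction = a·(-0.8660) + b·(0.5000) = −0.28004.
Apparent dip = arctan|0.28004| = 15.64° (true dip is 46.9°, so apparent ≤ true as expected).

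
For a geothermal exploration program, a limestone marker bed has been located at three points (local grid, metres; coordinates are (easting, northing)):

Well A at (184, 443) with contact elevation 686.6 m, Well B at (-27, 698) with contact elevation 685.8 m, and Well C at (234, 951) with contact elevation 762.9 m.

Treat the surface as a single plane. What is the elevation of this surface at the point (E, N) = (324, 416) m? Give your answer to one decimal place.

Let the plane be z = a·E + b·N + c.
Well B−Well A: −211a + 255b = −0.8;  Well C−Well A: 50a + 508b = 76.3.
Solving gives a = 0.16561, b = 0.13390.
Then c = 686.6 − a·184 − b·443 = 596.81.
At (324, 416): z = 53.7 + 55.7 + 596.81 = 706.2 m.

706.2 m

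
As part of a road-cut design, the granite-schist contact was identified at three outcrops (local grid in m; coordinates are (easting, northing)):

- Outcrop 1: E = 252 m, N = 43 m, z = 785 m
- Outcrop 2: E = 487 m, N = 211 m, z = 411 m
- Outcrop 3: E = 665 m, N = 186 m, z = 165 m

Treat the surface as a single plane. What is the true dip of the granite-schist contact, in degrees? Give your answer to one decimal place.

55.2°

Two edge vectors: Outcrop 1→Outcrop 2 = (235, 168, -374), Outcrop 1→Outcrop 3 = (413, 143, -620).
Normal n = (Outcrop 1→Outcrop 2) × (Outcrop 1→Outcrop 3) = (-50678, -8762, -35779).
So ∂z/∂E = −n_x/n_z = −1.41642 and ∂z/∂N = −n_y/n_z = −0.24489.
Gradient magnitude |∇z| = √(a² + b²) = √(2.00624 + 0.05997) = 1.43743.
True dip = arctan(1.43743) = 55.2°, dipping toward E (azimuth ≈ 080°).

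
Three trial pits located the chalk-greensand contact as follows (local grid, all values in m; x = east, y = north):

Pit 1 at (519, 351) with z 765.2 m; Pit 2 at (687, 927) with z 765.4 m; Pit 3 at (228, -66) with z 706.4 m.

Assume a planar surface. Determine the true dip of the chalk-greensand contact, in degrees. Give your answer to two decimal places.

19.83°

Two edge vectors: Pit 1→Pit 2 = (168, 576, 0.2), Pit 1→Pit 3 = (-291, -417, -58.8).
Normal n = (Pit 1→Pit 2) × (Pit 1→Pit 3) = (-33785.4, 9820.2, 97560).
So ∂z/∂x = −n_x/n_z = 0.34630 and ∂z/∂y = −n_y/n_z = −0.10066.
Gradient magnitude |∇z| = √(a² + b²) = √(0.11993 + 0.01013) = 0.36064.
True dip = arctan(0.36064) = 19.83°, dipping toward WNW (azimuth ≈ 286°).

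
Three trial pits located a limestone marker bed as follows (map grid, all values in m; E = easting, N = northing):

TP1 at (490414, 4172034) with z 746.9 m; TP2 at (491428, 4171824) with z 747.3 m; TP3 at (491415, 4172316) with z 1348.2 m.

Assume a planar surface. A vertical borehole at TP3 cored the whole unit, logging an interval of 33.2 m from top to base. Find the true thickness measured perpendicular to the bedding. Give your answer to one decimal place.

Let the plane be z = a·E + b·N + c.
TP2−TP1: 1014a − 210b = 0.4;  TP3−TP1: 1001a + 282b = 601.3.
Solving gives a = 0.25473, b = 1.22807.
|∇z| = √(a²+b²) = 1.25421, so dip δ = arctan(1.25421) = 51.43°.
True thickness = vertical thickness × cos δ = 33.2 × cos 51.43° = 20.7 m.

20.7 m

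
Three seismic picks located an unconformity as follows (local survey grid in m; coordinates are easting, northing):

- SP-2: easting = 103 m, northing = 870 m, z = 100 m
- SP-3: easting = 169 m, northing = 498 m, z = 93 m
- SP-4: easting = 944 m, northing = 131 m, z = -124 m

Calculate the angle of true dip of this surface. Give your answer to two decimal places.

Two edge vectors: SP-2→SP-3 = (66, -372, -7), SP-2→SP-4 = (841, -739, -224).
Normal n = (SP-2→SP-3) × (SP-2→SP-4) = (78155, 8897, 264078).
So ∂z/∂easting = −n_x/n_z = −0.29595 and ∂z/∂northing = −n_y/n_z = −0.03369.
Gradient magnitude |∇z| = √(a² + b²) = √(0.08759 + 0.00114) = 0.29787.
True dip = arctan(0.29787) = 16.59°, dipping toward E (azimuth ≈ 084°).

16.59°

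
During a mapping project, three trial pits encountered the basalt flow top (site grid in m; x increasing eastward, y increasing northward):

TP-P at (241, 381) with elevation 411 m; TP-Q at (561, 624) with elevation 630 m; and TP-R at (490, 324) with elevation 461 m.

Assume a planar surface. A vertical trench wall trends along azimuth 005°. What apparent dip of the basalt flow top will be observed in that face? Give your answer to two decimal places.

27.23°

Let the plane be z = a·x + b·y + c.
TP-Q−TP-P: 320a + 243b = 219;  TP-R−TP-P: 249a − 57b = 50.
Solving gives a = 0.31281, b = 0.48930.
Unit vector along 005° is (sin 5°, cos 5°) = (0.0872, 0.9962).
Slope in that direction = a·(0.0872) + b·(0.9962) = 0.51470.
Apparent dip = arctan|0.51470| = 27.23° (true dip is 30.1°, so apparent ≤ true as expected).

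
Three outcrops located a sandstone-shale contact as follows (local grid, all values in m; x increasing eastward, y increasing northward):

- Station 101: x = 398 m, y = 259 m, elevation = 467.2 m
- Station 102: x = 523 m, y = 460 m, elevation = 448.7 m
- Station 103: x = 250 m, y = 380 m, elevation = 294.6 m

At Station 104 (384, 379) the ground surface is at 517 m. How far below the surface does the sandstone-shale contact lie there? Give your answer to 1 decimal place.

Two edge vectors: Station 101→Station 102 = (125, 201, -18.5), Station 101→Station 103 = (-148, 121, -172.6).
Normal n = (Station 101→Station 102) × (Station 101→Station 103) = (-32454.1, 24313, 44873).
So ∂z/∂x = −n_x/n_z = 0.72324 and ∂z/∂y = −n_y/n_z = −0.54182.
Intercept c from Station 101: 467.2 − 287.85 + 140.33 = 319.68.
At (384, 379): z_contact = 277.73 − 205.35 + 319.68 = 392.06 m.
Depth below ground = 517 − 392.06 = 124.9 m.

124.9 m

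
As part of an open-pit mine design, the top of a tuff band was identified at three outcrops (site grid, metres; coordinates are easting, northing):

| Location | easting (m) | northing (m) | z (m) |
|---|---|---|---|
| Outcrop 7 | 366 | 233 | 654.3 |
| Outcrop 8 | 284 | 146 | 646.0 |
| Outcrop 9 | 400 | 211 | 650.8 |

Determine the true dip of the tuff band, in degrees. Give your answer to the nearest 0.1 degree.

7.0°

Two edge vectors: Outcrop 7→Outcrop 8 = (-82, -87, -8.3), Outcrop 7→Outcrop 9 = (34, -22, -3.5).
Normal n = (Outcrop 7→Outcrop 8) × (Outcrop 7→Outcrop 9) = (121.9, -569.2, 4762).
So ∂z/∂easting = −n_x/n_z = −0.02560 and ∂z/∂northing = −n_y/n_z = 0.11953.
Gradient magnitude |∇z| = √(a² + b²) = √(0.00066 + 0.01429) = 0.12224.
True dip = arctan(0.12224) = 7.0°, dipping toward SSE (azimuth ≈ 168°).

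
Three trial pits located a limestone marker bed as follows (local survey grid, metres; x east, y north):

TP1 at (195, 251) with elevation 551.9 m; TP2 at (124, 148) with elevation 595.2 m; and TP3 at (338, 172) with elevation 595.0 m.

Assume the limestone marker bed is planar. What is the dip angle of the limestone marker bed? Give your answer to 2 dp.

24.59°

Two edge vectors: TP1→TP2 = (-71, -103, 43.3), TP1→TP3 = (143, -79, 43.1).
Normal n = (TP1→TP2) × (TP1→TP3) = (-1018.6, 9252, 20338).
So ∂z/∂x = −n_x/n_z = 0.05008 and ∂z/∂y = −n_y/n_z = −0.45491.
Gradient magnitude |∇z| = √(a² + b²) = √(0.00251 + 0.20694) = 0.45766.
True dip = arctan(0.45766) = 24.59°, dipping toward N (azimuth ≈ 354°).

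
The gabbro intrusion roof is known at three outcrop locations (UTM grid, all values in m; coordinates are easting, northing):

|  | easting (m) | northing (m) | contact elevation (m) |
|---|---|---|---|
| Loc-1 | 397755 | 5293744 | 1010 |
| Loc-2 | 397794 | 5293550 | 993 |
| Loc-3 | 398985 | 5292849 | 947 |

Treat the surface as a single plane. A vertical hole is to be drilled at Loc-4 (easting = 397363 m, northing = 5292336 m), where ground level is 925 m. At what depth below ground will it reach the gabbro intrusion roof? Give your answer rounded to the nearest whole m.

48 m

Let the plane be z = a·easting + b·northing + c.
Loc-2−Loc-1: 39a − 194b = −17;  Loc-3−Loc-1: 1230a − 895b = −63.
Solving gives a = 0.01469209, b = 0.09058243.
Then c = 1010 − a·397755 − b·5293744 = −484354.06.
At (397363, 5292336): z_contact = 5838.1 + 479392.7 − 484354.06 = 876.7 m.
Depth below ground = 925 − 876.7 = 48 m.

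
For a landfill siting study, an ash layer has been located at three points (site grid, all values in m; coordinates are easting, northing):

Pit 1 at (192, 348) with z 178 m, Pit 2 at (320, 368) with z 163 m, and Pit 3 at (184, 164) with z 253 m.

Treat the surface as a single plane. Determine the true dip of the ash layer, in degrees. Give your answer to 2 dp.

22.24°

Two edge vectors: Pit 1→Pit 2 = (128, 20, -15), Pit 1→Pit 3 = (-8, -184, 75).
Normal n = (Pit 1→Pit 2) × (Pit 1→Pit 3) = (-1260, -9480, -23392).
So ∂z/∂easting = −n_x/n_z = −0.05386 and ∂z/∂northing = −n_y/n_z = −0.40527.
Gradient magnitude |∇z| = √(a² + b²) = √(0.00290 + 0.16424) = 0.40883.
True dip = arctan(0.40883) = 22.24°, dipping toward N (azimuth ≈ 008°).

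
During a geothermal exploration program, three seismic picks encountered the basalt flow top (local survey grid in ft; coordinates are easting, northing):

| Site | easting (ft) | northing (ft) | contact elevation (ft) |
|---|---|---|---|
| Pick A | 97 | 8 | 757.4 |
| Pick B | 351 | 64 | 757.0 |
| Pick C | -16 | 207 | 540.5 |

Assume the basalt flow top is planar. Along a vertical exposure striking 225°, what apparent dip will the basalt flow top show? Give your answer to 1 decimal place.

28.2°

Two edge vectors: Pick A→Pick B = (254, 56, -0.4), Pick A→Pick C = (-113, 199, -216.9).
Normal n = (Pick A→Pick B) × (Pick A→Pick C) = (-12066.8, 55137.8, 56874).
So ∂z/∂easting = −n_x/n_z = 0.21217 and ∂z/∂northing = −n_y/n_z = −0.96947.
Unit vector along 225° is (sin 225°, cos 225°) = (-0.7071, -0.7071).
Slope in that direction = a·(-0.7071) + b·(-0.7071) = 0.53550.
Apparent dip = arctan|0.53550| = 28.2° (true dip is 44.8°, so apparent ≤ true as expected).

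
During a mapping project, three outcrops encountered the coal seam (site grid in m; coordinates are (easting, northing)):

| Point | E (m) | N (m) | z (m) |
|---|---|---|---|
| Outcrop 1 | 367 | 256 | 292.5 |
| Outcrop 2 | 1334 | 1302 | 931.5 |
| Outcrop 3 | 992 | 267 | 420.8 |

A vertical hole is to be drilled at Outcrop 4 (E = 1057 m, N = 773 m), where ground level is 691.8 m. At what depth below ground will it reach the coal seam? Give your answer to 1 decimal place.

41.5 m

Let the plane be z = a·E + b·N + c.
Outcrop 2−Outcrop 1: 967a + 1046b = 639;  Outcrop 3−Outcrop 1: 625a + 11b = 128.3.
Solving gives a = 0.197746, b = 0.428088.
Then c = 292.5 − a·367 − b·256 = 110.34.
At (1057, 773): z_contact = 209.02 + 330.91 + 110.34 = 650.27 m.
Depth below ground = 691.8 − 650.27 = 41.5 m.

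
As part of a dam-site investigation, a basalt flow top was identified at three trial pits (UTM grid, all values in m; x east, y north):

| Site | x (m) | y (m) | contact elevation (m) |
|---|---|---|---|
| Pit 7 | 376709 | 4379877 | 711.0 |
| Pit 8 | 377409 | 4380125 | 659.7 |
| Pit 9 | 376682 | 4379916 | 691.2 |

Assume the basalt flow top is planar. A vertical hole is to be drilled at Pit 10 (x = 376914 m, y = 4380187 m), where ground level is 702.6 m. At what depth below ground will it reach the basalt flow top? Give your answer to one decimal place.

113.1 m

Two edge vectors: Pit 7→Pit 8 = (700, 248, -51.3), Pit 7→Pit 9 = (-27, 39, -19.8).
Normal n = (Pit 7→Pit 8) × (Pit 7→Pit 9) = (-2909.7, 15245.1, 33996).
So ∂z/∂x = −n_x/n_z = 0.085589481 and ∂z/∂y = −n_y/n_z = −0.448438052.
Intercept c from Pit 7: 711 − 32242.33 + 1964103.51 = 1932572.18.
At (376914, 4380187): z_contact = 32259.87 − 1964242.52 + 1932572.18 = 589.53 m.
Depth below ground = 702.6 − 589.53 = 113.1 m.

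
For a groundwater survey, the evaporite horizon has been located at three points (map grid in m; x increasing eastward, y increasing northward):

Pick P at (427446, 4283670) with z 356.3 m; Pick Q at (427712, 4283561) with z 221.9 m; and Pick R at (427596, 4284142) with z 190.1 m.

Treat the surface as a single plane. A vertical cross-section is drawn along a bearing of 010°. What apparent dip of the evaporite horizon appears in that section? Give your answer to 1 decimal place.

14.9°

Let the plane be z = a·x + b·y + c.
Pick Q−Pick P: 266a − 109b = −134.4;  Pick R−Pick P: 150a + 472b = −166.2.
Solving gives a = −0.57471, b = −0.16948.
Unit vector along 010° is (sin 10°, cos 10°) = (0.1736, 0.9848).
Slope in that direction = a·(0.1736) + b·(0.9848) = −0.26670.
Apparent dip = arctan|0.26670| = 14.9° (true dip is 30.9°, so apparent ≤ true as expected).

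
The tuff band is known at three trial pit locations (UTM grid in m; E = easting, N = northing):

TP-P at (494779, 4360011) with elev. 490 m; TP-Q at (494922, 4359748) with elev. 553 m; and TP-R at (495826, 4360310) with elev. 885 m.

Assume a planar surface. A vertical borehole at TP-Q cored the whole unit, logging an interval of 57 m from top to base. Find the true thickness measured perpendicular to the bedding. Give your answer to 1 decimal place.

Let the plane be z = a·E + b·N + c.
TP-Q−TP-P: 143a − 263b = 63;  TP-R−TP-P: 1047a + 299b = 395.
Solving gives a = 0.38578, b = −0.02979.
|∇z| = √(a²+b²) = 0.38692, so dip δ = arctan(0.38692) = 21.15°.
True thickness = vertical thickness × cos δ = 57 × cos 21.15° = 53.2 m.

53.2 m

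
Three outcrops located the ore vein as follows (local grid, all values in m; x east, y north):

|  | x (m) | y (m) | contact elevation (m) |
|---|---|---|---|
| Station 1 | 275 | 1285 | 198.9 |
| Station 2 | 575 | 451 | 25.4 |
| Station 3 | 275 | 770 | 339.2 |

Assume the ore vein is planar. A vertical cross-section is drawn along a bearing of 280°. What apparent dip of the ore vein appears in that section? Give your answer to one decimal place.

51.7°

Let the plane be z = a·x + b·y + c.
Station 2−Station 1: 300a − 834b = −173.5;  Station 3−Station 1: 0a − 515b = 140.3.
Solving gives a = −1.33568, b = −0.27243.
Unit vector along 280° is (sin 280°, cos 280°) = (-0.9848, 0.1736).
Slope in that direction = a·(-0.9848) + b·(0.1736) = 1.26808.
Apparent dip = arctan|1.26808| = 51.7° (true dip is 53.7°, so apparent ≤ true as expected).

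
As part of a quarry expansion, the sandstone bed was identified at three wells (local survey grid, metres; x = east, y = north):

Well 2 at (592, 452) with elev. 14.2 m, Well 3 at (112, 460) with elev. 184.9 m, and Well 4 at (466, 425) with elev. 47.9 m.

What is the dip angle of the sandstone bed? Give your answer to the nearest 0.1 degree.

27.4°

Two edge vectors: Well 2→Well 3 = (-480, 8, 170.7), Well 2→Well 4 = (-126, -27, 33.7).
Normal n = (Well 2→Well 3) × (Well 2→Well 4) = (4878.5, -5332.2, 13968).
So ∂z/∂x = −n_x/n_z = −0.34926 and ∂z/∂y = −n_y/n_z = 0.38174.
Gradient magnitude |∇z| = √(a² + b²) = √(0.12198 + 0.14573) = 0.51741.
True dip = arctan(0.51741) = 27.4°, dipping toward SE (azimuth ≈ 138°).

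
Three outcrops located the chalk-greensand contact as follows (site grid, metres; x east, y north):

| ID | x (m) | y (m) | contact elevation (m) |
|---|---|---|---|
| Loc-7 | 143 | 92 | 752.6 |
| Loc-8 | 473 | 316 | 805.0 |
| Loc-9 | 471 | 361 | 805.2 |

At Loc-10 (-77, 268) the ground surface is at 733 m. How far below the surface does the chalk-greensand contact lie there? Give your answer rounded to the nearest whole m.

12 m

Two edge vectors: Loc-7→Loc-8 = (330, 224, 52.4), Loc-7→Loc-9 = (328, 269, 52.6).
Normal n = (Loc-7→Loc-8) × (Loc-7→Loc-9) = (-2313.2, -170.8, 15298).
So ∂z/∂x = −n_x/n_z = 0.15121 and ∂z/∂y = −n_y/n_z = 0.01116.
Intercept c from Loc-7: 752.6 − 21.62 − 1.03 = 729.95.
At (-77, 268): z_contact = −11.6 + 3.0 + 729.95 = 721.3 m.
Depth below ground = 733 − 721.3 = 12 m.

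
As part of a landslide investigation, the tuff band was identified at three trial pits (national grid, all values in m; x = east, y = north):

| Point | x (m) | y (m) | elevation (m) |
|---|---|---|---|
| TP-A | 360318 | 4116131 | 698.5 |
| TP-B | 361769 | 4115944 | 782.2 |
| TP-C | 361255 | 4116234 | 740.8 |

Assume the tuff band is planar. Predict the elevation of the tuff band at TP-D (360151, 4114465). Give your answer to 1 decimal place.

777.5 m

Let the plane be z = a·x + b·y + c.
TP-B−TP-A: 1451a − 187b = 83.7;  TP-C−TP-A: 937a + 103b = 42.3.
Solving gives a = 0.050916617, b = −0.052513306.
Then c = 698.5 − a·360318 − b·4116131 = 198503.97.
At (360151, 4114465): z = 18337.7 − 216064.2 + 198503.97 = 777.5 m.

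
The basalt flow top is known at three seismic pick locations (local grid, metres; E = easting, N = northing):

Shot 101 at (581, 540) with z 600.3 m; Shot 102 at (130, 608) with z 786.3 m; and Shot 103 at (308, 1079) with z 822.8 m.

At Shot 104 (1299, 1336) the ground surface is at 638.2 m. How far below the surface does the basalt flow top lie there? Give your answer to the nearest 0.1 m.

Let the plane be z = a·E + b·N + c.
Shot 102−Shot 101: −451a + 68b = 186;  Shot 103−Shot 101: −273a + 539b = 222.5.
Solving gives a = −0.379129, b = 0.220775.
Then c = 600.3 − a·581 − b·540 = 701.36.
At (1299, 1336): z_contact = −492.49 + 294.96 + 701.36 = 503.82 m.
Depth below ground = 638.2 − 503.82 = 134.4 m.

134.4 m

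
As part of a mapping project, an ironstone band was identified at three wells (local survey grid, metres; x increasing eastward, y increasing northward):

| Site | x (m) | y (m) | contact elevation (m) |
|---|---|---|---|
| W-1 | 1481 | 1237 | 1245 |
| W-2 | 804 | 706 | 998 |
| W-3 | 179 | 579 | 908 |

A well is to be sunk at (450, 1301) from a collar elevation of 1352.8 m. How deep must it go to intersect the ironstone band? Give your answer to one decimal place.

Let the plane be z = a·x + b·y + c.
W-2−W-1: −677a − 531b = −247;  W-3−W-1: −1302a − 658b = −337.
Solving gives a = 0.066780, b = 0.380018.
Then c = 1245 − a·1481 − b·1237 = 676.02.
At (450, 1301): z_contact = 30.05 + 494.40 + 676.02 = 1200.47 m.
Depth below ground = 1352.8 − 1200.47 = 152.3 m.

152.3 m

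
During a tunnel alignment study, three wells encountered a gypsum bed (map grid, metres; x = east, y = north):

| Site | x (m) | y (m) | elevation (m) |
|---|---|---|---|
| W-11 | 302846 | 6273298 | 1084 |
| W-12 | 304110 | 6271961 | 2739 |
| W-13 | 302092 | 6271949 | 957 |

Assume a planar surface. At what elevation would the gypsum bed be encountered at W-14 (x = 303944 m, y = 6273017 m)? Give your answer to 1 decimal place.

Let the plane be z = a·x + b·y + c.
W-12−W-11: 1264a − 1337b = 1655;  W-13−W-11: −754a − 1349b = −127.
Solving gives a = 0.885435609, b = −0.400754966.
Then c = 1084 − a·302846 − b·6273298 = 2246988.70.
At (303944, 6273017): z = 269122.8 − 2513942.7 + 2246988.70 = 2168.8 m.

2168.8 m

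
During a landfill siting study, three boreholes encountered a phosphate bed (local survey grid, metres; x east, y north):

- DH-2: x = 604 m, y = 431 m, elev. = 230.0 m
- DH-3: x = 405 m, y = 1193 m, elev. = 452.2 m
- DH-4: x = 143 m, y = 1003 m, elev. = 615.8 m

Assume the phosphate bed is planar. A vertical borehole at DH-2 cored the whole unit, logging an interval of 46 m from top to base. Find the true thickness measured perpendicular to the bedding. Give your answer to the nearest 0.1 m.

37.5 m

Two edge vectors: DH-2→DH-3 = (-199, 762, 222.2), DH-2→DH-4 = (-461, 572, 385.8).
Normal n = (DH-2→DH-3) × (DH-2→DH-4) = (166881.2, -25660, 237454).
So ∂z/∂x = −n_x/n_z = −0.70279 and ∂z/∂y = −n_y/n_z = 0.10806.
|∇z| = √(a²+b²) = 0.71105, so dip δ = arctan(0.71105) = 35.41°.
True thickness = vertical thickness × cos δ = 46 × cos 35.41° = 37.5 m.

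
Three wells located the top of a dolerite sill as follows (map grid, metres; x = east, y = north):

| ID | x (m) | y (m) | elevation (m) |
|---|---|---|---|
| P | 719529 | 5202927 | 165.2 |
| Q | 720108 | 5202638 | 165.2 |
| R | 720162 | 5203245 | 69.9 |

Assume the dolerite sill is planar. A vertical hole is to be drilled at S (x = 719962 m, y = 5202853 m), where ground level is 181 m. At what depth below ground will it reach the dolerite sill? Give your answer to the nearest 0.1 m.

Two edge vectors: P→Q = (579, -289, 0), P→R = (633, 318, -95.3).
Normal n = (P→Q) × (P→R) = (27541.7, 55178.7, 367059).
So ∂z/∂x = −n_x/n_z = −0.075033441 and ∂z/∂y = −n_y/n_z = −0.150326514.
Intercept c from P: 165.2 + 53988.74 + 782137.88 = 836291.82.
At (719962, 5202853): z_contact = −54021.23 − 782126.76 + 836291.82 = 143.83 m.
Depth below ground = 181 − 143.83 = 37.2 m.

37.2 m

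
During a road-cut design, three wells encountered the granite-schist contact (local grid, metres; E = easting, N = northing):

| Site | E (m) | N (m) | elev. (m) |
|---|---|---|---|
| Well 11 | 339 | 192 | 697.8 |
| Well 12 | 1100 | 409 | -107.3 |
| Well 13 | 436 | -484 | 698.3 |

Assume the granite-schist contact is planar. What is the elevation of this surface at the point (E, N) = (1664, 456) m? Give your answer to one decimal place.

Two edge vectors: Well 11→Well 12 = (761, 217, -805.1), Well 11→Well 13 = (97, -676, 0.5).
Normal n = (Well 11→Well 12) × (Well 11→Well 13) = (-544139.1, -78475.2, -535485).
So ∂z/∂E = −n_x/n_z = −1.016161 and ∂z/∂N = −n_y/n_z = −0.146550.
Intercept c from Well 11: 697.8 + 344.48 + 28.14 = 1070.42.
At (1664, 456): z = −1690.9 − 66.8 + 1070.42 = -687.3 m.

-687.3 m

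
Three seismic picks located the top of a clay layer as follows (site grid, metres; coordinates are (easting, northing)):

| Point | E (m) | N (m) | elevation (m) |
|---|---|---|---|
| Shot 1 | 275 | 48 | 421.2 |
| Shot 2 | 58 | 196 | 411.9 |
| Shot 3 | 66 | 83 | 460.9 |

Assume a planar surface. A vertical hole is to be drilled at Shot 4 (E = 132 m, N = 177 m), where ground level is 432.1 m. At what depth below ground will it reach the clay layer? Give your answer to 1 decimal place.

31.3 m

Two edge vectors: Shot 1→Shot 2 = (-217, 148, -9.3), Shot 1→Shot 3 = (-209, 35, 39.7).
Normal n = (Shot 1→Shot 2) × (Shot 1→Shot 3) = (6201.1, 10558.6, 23337).
So ∂z/∂E = −n_x/n_z = −0.26572 and ∂z/∂N = −n_y/n_z = −0.45244.
Intercept c from Shot 1: 421.2 + 73.07 + 21.72 = 515.99.
At (132, 177): z_contact = −35.07 − 80.08 + 515.99 = 400.83 m.
Depth below ground = 432.1 − 400.83 = 31.3 m.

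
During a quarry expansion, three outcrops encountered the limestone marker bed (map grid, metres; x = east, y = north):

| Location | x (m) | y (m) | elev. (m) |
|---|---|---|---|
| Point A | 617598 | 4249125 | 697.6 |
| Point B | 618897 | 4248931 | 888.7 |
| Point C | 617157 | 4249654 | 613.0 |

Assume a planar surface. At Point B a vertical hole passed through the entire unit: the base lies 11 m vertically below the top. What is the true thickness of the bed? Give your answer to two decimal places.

Two edge vectors: Point A→Point B = (1299, -194, 191.1), Point A→Point C = (-441, 529, -84.6).
Normal n = (Point A→Point B) × (Point A→Point C) = (-84679.5, 25620.3, 601617).
So ∂z/∂x = −n_x/n_z = 0.14075 and ∂z/∂y = −n_y/n_z = −0.04259.
|∇z| = √(a²+b²) = 0.14705, so dip δ = arctan(0.14705) = 8.37°.
True thickness = vertical thickness × cos δ = 11 × cos 8.37° = 10.88 m.

10.88 m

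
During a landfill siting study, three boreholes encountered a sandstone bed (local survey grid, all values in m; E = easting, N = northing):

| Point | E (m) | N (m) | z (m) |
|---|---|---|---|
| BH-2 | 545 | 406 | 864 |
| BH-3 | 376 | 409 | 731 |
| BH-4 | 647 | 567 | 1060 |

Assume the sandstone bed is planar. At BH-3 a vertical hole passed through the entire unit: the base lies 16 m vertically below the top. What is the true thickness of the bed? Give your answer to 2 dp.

10.93 m

Let the plane be z = a·E + b·N + c.
BH-3−BH-2: −169a + 3b = −133;  BH-4−BH-2: 102a + 161b = 196.
Solving gives a = 0.79960, b = 0.71081.
|∇z| = √(a²+b²) = 1.06987, so dip δ = arctan(1.06987) = 46.93°.
True thickness = vertical thickness × cos δ = 16 × cos 46.93° = 10.93 m.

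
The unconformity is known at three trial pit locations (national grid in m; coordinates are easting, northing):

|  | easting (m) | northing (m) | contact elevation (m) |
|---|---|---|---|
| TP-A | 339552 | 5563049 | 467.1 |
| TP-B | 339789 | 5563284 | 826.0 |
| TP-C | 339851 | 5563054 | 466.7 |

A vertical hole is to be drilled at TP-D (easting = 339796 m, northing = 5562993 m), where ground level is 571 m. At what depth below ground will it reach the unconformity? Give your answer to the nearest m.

Two edge vectors: TP-A→TP-B = (237, 235, 358.9), TP-A→TP-C = (299, 5, -0.4).
Normal n = (TP-A→TP-B) × (TP-A→TP-C) = (-1888.5, 107405.9, -69080).
So ∂z/∂easting = −n_x/n_z = −0.02733787 and ∂z/∂northing = −n_y/n_z = 1.55480457.
Intercept c from TP-A: 467.1 + 9282.63 − 8649454.03 = −8639704.30.
At (339796, 5562993): z_contact = −9289.3 + 8649367.0 − 8639704.30 = 373.4 m.
Depth below ground = 571 − 373.4 = 198 m.

198 m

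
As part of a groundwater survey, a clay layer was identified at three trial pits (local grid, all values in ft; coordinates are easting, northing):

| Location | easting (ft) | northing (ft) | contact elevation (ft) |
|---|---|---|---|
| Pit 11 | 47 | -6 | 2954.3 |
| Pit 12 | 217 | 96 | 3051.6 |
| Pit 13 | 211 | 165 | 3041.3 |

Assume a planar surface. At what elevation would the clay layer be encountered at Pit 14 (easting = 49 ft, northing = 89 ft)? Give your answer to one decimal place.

2946.6 ft

Two edge vectors: Pit 11→Pit 12 = (170, 102, 97.3), Pit 11→Pit 13 = (164, 171, 87).
Normal n = (Pit 11→Pit 12) × (Pit 11→Pit 13) = (-7764.3, 1167.2, 12342).
So ∂z/∂easting = −n_x/n_z = 0.62910 and ∂z/∂northing = −n_y/n_z = −0.09457.
Intercept c from Pit 11: 2954.3 − 29.57 − 0.57 = 2924.17.
At (49, 89): z = 30.8 − 8.4 + 2924.17 = 2946.6 ft.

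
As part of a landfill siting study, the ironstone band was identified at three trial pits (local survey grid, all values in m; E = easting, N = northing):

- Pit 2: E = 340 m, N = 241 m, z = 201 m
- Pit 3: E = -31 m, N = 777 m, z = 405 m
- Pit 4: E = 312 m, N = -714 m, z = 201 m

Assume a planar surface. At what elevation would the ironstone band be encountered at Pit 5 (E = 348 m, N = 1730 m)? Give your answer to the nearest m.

220 m

Let the plane be z = a·E + b·N + c.
Pit 3−Pit 2: −371a + 536b = 204;  Pit 4−Pit 2: −28a − 955b = 0.
Solving gives a = −0.52752, b = 0.01547.
Then c = 201 − a·340 − b·241 = 376.63.
At (348, 1730): z = −183.6 + 26.8 + 376.63 = 219.8 m.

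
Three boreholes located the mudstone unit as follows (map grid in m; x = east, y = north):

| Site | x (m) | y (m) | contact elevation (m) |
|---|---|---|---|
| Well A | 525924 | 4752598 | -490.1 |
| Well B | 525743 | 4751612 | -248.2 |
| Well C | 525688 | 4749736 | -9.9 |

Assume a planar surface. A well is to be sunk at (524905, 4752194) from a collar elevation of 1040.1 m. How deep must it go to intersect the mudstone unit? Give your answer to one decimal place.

Let the plane be z = a·x + b·y + c.
Well B−Well A: −181a − 986b = 241.9;  Well C−Well A: −236a − 2862b = 480.2.
Solving gives a = −0.766984432, b = −0.104539369.
Then c = -490.1 − a·525924 − b·4752598 = 899719.02.
At (524905, 4752194): z_contact = −402593.96 − 496791.36 + 899719.02 = 333.69 m.
Depth below ground = 1040.1 − 333.69 = 706.4 m.

706.4 m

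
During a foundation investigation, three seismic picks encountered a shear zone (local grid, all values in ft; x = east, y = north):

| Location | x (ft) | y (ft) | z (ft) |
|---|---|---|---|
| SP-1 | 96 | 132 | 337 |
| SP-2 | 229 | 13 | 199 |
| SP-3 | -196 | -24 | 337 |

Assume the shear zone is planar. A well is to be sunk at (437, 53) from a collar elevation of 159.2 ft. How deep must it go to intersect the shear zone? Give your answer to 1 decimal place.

11.8 ft

Two edge vectors: SP-1→SP-2 = (133, -119, -138), SP-1→SP-3 = (-292, -156, 0).
Normal n = (SP-1→SP-2) × (SP-1→SP-3) = (-21528, 40296, -55496).
So ∂z/∂x = −n_x/n_z = −0.38792 and ∂z/∂y = −n_y/n_z = 0.72611.
Intercept c from SP-1: 337 + 37.24 − 95.85 = 278.39.
At (437, 53): z_contact = −169.52 + 38.48 + 278.39 = 147.36 ft.
Depth below ground = 159.2 − 147.36 = 11.8 ft.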